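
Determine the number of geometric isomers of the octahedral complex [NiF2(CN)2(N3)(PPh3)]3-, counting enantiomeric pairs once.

6

Systematic placement gives 6 geometric isomers: F trans, CN trans; F cis, CN trans; F cis, CN cis (3 arrangements, 2 chiral); F trans, CN cis.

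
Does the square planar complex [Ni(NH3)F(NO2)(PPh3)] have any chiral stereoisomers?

no

In a square planar complex each vertex has one trans partner and two cis neighbours.
There are 3 geometric isomers: (F/NO2 trans, NH3/PPh3 trans); (F/PPh3 trans, NH3/NO2 trans); (F/NH3 trans, NO2/PPh3 trans).
Each arrangement has an internal mirror plane or centre of symmetry, so none is chiral.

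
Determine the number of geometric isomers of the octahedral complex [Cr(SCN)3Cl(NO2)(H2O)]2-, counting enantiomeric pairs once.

4

In an octahedral complex each vertex has one trans partner and four cis neighbours.
Systematic placement gives 4 geometric isomers: SCN mer (3 arrangements); SCN fac (chiral).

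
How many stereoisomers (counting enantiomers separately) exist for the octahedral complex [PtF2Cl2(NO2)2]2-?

In an octahedral complex each vertex has one trans partner and four cis neighbours.
Working through the distinct placements yields 5 geometric isomers: F trans, Cl trans, NO2 trans; F cis, Cl trans, NO2 cis; F cis, Cl cis, NO2 trans; F cis, Cl cis, NO2 cis (chiral); F trans, Cl cis, NO2 cis.
One of these lacks any improper symmetry element and so occurs as an enantiomeric pair, giving 5 + 1 = 6 stereoisomers in total.

6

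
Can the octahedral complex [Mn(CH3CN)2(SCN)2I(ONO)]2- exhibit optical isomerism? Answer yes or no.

In an octahedral complex each vertex has one trans partner and four cis neighbours.
Working through the distinct placements yields 6 geometric isomers: CH3CN trans, SCN trans; CH3CN trans, SCN cis; CH3CN cis, SCN trans; CH3CN cis, SCN cis (3 arrangements, 2 chiral).
Of these, 2 lack any improper symmetry element and so occur as enantiomeric pairs, giving 6 + 2 = 8 stereoisomers in total.

yes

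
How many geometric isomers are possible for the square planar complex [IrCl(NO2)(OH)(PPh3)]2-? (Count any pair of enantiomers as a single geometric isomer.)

A square has two trans pairs of vertices; adjacent vertices are cis.
The distinct arrangements are (3 in all): (Cl/OH trans, NO2/PPh3 trans); (Cl/PPh3 trans, NO2/OH trans); (Cl/NO2 trans, OH/PPh3 trans).

3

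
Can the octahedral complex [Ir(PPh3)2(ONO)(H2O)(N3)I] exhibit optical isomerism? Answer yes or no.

yes

An octahedron has six vertices in three trans pairs; every non-trans pair is cis.
Placing the ligands in turn and identifying arrangements related by rotation or reflection leaves 9 distinct geometric isomers.
Of these, 6 lack any improper symmetry element and so occur as enantiomeric pairs, giving 9 + 6 = 15 stereoisomers in total.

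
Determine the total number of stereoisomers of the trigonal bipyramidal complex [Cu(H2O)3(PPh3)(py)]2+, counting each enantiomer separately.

In a trigonal bipyramid the two axial positions differ from the three equatorial ones.
Working through the distinct placements yields 4 geometric isomers: PPh3 equatorial, py equatorial; PPh3 axial, py equatorial; PPh3 equatorial, py axial; PPh3 axial, py axial.
Each arrangement has an internal mirror plane or centre of symmetry, so none is chiral.

4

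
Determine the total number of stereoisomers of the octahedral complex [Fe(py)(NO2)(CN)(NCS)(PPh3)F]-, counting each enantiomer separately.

In an octahedral complex each vertex has one trans partner and four cis neighbours.
Systematic enumeration (placing each ligand type in turn and discarding arrangements equivalent by rotation or reflection) gives 15 geometric isomers.
Of these, 15 lack any improper symmetry element and so occur as enantiomeric pairs, giving 15 + 15 = 30 stereoisomers in total.

30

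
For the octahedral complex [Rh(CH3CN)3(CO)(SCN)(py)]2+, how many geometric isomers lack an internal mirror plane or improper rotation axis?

The six octahedral sites form three mutually perpendicular trans pairs.
There are 4 geometric isomers: CH3CN mer (3 arrangements); CH3CN fac (chiral).
One of these lacks any improper symmetry element and so occurs as an enantiomeric pair, giving 4 + 1 = 5 stereoisomers in total.

1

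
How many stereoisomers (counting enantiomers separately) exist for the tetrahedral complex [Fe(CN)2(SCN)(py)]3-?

In a tetrahedral complex all four positions are equivalent and every pair of ligands is adjacent — there is no cis/trans distinction.
Only one geometric arrangement is possible.

1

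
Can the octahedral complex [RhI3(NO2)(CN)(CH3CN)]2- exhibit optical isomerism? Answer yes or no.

yes

Systematic placement gives 4 geometric isomers: I mer (3 arrangements); I fac (chiral).
One of these lacks any improper symmetry element and so occurs as an enantiomeric pair, giving 4 + 1 = 5 stereoisomers in total.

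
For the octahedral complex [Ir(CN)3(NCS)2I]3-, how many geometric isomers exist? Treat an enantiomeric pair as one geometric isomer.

In an octahedral complex each vertex has one trans partner and four cis neighbours.
Systematic placement gives 3 geometric isomers: CN mer, NCS trans; CN mer, NCS cis; CN fac, NCS cis.

3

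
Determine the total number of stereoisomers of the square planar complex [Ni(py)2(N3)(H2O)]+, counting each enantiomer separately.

In a square planar complex each vertex has one trans partner and two cis neighbours.
Working through the distinct placements yields 2 geometric isomers: py cis; py trans.
Each arrangement has an internal mirror plane or centre of symmetry, so none is chiral.

2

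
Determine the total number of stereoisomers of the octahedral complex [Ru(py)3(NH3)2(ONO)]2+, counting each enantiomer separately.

3

An octahedron has six vertices in three trans pairs; every non-trans pair is cis.
Working through the distinct placements yields 3 geometric isomers: py mer, NH3 trans; py mer, NH3 cis; py fac, NH3 cis.
Each arrangement has an internal mirror plane or centre of symmetry, so none is chiral.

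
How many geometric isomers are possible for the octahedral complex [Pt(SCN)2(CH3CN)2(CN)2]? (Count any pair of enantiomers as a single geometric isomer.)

The six octahedral sites form three mutually perpendicular trans pairs.
Working through the distinct placements yields 5 geometric isomers: SCN trans, CH3CN trans, CN trans; SCN cis, CH3CN trans, CN cis; SCN trans, CH3CN cis, CN cis; SCN cis, CH3CN cis, CN cis (chiral); SCN cis, CH3CN cis, CN trans.

5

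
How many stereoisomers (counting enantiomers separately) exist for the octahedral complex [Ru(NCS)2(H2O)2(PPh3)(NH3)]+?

8

There are 6 geometric isomers: NCS trans, H2O trans; NCS cis, H2O trans; NCS cis, H2O cis (3 arrangements, 2 chiral); NCS trans, H2O cis.
Of these, 2 lack any improper symmetry element and so occur as enantiomeric pairs, giving 6 + 2 = 8 stereoisomers in total.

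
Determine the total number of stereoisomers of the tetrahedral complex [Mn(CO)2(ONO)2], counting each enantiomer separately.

All four vertices of a tetrahedron are equivalent and mutually adjacent, so cis/trans isomerism cannot arise.
Only one geometric arrangement is possible.

1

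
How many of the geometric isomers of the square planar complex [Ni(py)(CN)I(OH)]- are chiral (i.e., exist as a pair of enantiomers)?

In a square planar complex each vertex has one trans partner and two cis neighbours.
There are 3 geometric isomers: (CN/OH trans, I/py trans); (CN/py trans, I/OH trans); (CN/I trans, OH/py trans).
Each arrangement has an internal mirror plane or centre of symmetry, so none is chiral.

0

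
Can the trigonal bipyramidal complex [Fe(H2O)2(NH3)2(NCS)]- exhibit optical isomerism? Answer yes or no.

In a trigonal bipyramid the two axial positions differ from the three equatorial ones.
Systematic enumeration (placing each ligand type in turn and discarding arrangements equivalent by rotation or reflection) gives 5 geometric isomers.
One of these lacks any improper symmetry element and so occurs as an enantiomeric pair, giving 5 + 1 = 6 stereoisomers in total.

yes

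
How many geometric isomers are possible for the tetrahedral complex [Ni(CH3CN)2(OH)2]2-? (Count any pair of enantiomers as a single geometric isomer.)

1

In a tetrahedral complex all four positions are equivalent and every pair of ligands is adjacent — there is no cis/trans distinction.
Only one geometric arrangement is possible.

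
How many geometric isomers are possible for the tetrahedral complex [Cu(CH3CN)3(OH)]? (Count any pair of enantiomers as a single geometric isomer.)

1

All four vertices of a tetrahedron are equivalent and mutually adjacent, so cis/trans isomerism cannot arise.
Only one geometric arrangement is possible.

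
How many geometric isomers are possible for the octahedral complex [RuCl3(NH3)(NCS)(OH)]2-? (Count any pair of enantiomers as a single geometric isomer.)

An octahedron has six vertices in three trans pairs; every non-trans pair is cis.
Systematic placement gives 4 geometric isomers: Cl mer (3 arrangements); Cl fac (chiral).

4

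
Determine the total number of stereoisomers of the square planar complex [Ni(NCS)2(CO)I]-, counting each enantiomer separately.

Systematic placement gives 2 geometric isomers: NCS cis; NCS trans.
Each arrangement has an internal mirror plane or centre of symmetry, so none is chiral.

2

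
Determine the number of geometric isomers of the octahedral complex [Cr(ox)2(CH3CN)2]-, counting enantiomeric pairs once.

2

In an octahedral complex each vertex has one trans partner and four cis neighbours.
Each ox is bidentate and must span two cis positions.
The distinct arrangements are (2 in all): CH3CN trans; CH3CN cis (chiral).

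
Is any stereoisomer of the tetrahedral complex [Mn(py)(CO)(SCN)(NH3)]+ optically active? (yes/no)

yes

In a tetrahedral complex all four positions are equivalent and every pair of ligands is adjacent — there is no cis/trans distinction.
Only one geometric arrangement is possible; it has no improper symmetry element, so it exists as a pair of enantiomers (2 stereoisomers).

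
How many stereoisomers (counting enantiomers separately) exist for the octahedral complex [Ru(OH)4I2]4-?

2

The six octahedral sites form three mutually perpendicular trans pairs.
Working through the distinct placements yields 2 geometric isomers: I trans; I cis.
Each arrangement has an internal mirror plane or centre of symmetry, so none is chiral.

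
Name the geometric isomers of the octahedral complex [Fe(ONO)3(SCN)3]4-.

fac and mer

An octahedron has six vertices in three trans pairs; every non-trans pair is cis.
There are 2 geometric isomers: ONO mer; ONO fac.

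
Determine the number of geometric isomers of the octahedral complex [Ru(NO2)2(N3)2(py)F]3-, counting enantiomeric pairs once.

6

An octahedron has six vertices in three trans pairs; every non-trans pair is cis.
There are 6 geometric isomers: NO2 cis, N3 cis (3 arrangements, 2 chiral); NO2 trans, N3 cis; NO2 cis, N3 trans; NO2 trans, N3 trans.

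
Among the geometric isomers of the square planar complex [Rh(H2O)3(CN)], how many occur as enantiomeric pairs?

0

In a square planar complex each vertex has one trans partner and two cis neighbours.
Only one geometric arrangement is possible.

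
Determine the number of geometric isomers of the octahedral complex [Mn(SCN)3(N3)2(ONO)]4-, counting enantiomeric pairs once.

3

In an octahedral complex each vertex has one trans partner and four cis neighbours.
Working through the distinct placements yields 3 geometric isomers: SCN mer, N3 trans; SCN mer, N3 cis; SCN fac, N3 cis.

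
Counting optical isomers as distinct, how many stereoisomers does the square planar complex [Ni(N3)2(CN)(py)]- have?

A square has two trans pairs of vertices; adjacent vertices are cis.
Working through the distinct placements yields 2 geometric isomers: N3 cis; N3 trans.
Each arrangement has an internal mirror plane or centre of symmetry, so none is chiral.

2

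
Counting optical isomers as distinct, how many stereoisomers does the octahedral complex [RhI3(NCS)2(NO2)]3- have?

In an octahedral complex each vertex has one trans partner and four cis neighbours.
There are 3 geometric isomers: I mer, NCS cis; I mer, NCS trans; I fac, NCS cis.
Each arrangement has an internal mirror plane or centre of symmetry, so none is chiral.

3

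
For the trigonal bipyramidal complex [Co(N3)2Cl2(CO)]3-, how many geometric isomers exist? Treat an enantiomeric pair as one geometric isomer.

5

In a trigonal bipyramid the two axial positions differ from the three equatorial ones.
Placing the ligands in turn and identifying arrangements related by rotation or reflection leaves 5 distinct geometric isomers.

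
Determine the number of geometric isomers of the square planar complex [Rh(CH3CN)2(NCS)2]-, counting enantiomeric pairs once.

In a square planar complex each vertex has one trans partner and two cis neighbours.
Working through the distinct placements yields 2 geometric isomers: CH3CN cis; CH3CN trans.

2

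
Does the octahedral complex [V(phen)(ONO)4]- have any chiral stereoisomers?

The six octahedral sites form three mutually perpendicular trans pairs.
Each phen is bidentate and must span two cis positions.
Only one geometric arrangement is possible.

no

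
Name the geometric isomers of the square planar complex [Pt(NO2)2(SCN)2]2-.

Systematic placement gives 2 geometric isomers: NO2 cis; NO2 trans.

cis and trans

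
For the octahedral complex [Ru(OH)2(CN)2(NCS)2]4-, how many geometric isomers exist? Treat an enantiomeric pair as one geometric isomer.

5

An octahedron has six vertices in three trans pairs; every non-trans pair is cis.
There are 5 geometric isomers: OH trans, CN trans, NCS trans; OH cis, CN trans, NCS cis; OH trans, CN cis, NCS cis; OH cis, CN cis, NCS cis (chiral); OH cis, CN cis, NCS trans.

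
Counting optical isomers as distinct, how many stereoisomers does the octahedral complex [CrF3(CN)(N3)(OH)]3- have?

Working through the distinct placements yields 4 geometric isomers: F mer (3 arrangements); F fac (chiral).
One of these lacks any improper symmetry element and so occurs as an enantiomeric pair, giving 4 + 1 = 5 stereoisomers in total.

5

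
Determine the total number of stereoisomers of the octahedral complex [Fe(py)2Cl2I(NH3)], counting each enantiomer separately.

The six octahedral sites form three mutually perpendicular trans pairs.
Working through the distinct placements yields 6 geometric isomers: py trans, Cl trans; py cis, Cl trans; py trans, Cl cis; py cis, Cl cis (3 arrangements, 2 chiral).
Of these, 2 lack any improper symmetry element and so occur as enantiomeric pairs, giving 6 + 2 = 8 stereoisomers in total.

8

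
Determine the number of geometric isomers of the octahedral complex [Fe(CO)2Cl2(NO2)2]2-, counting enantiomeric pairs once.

The distinct arrangements are (5 in all): CO trans, Cl trans, NO2 trans; CO trans, Cl cis, NO2 cis; CO cis, Cl cis, NO2 trans; CO cis, Cl cis, NO2 cis (chiral); CO cis, Cl trans, NO2 cis.

5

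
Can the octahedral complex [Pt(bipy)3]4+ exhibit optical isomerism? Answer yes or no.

yes

In an octahedral complex each vertex has one trans partner and four cis neighbours.
Each bipy is bidentate and must span two cis positions.
Only one geometric arrangement is possible; it has no improper symmetry element, so it exists as a pair of enantiomers (2 stereoisomers).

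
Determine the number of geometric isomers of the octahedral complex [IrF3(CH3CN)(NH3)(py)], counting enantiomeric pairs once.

4

In an octahedral complex each vertex has one trans partner and four cis neighbours.
Working through the distinct placements yields 4 geometric isomers: F mer (3 arrangements); F fac (chiral).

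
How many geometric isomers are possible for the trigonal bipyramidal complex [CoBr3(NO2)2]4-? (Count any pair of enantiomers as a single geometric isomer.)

In a trigonal bipyramid the two axial positions differ from the three equatorial ones.
The distinct arrangements are (3 in all): NO2 both equatorial; NO2 one axial, one equatorial; NO2 both axial.

3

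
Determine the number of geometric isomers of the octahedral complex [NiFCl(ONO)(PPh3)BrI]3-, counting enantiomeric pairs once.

15

An octahedron has six vertices in three trans pairs; every non-trans pair is cis.
Systematic enumeration (placing each ligand type in turn and discarding arrangements equivalent by rotation or reflection) gives 15 geometric isomers.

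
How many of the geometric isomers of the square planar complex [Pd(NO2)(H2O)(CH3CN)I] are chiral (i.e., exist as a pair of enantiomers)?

0

In a square planar complex each vertex has one trans partner and two cis neighbours.
There are 3 geometric isomers: (CH3CN/I trans, H2O/NO2 trans); (CH3CN/NO2 trans, H2O/I trans); (CH3CN/H2O trans, I/NO2 trans).
Each arrangement has an internal mirror plane or centre of symmetry, so none is chiral.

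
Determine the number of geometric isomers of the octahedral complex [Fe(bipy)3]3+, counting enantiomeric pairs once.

1

In an octahedral complex each vertex has one trans partner and four cis neighbours.
Each bipy is bidentate and must span two cis positions.
Only one geometric arrangement is possible; it has no improper symmetry element, so it exists as a pair of enantiomers (2 stereoisomers).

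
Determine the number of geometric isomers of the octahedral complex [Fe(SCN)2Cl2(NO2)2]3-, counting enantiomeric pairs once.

5

The six octahedral sites form three mutually perpendicular trans pairs.
Working through the distinct placements yields 5 geometric isomers: SCN trans, Cl trans, NO2 trans; SCN cis, Cl trans, NO2 cis; SCN trans, Cl cis, NO2 cis; SCN cis, Cl cis, NO2 cis (chiral); SCN cis, Cl cis, NO2 trans.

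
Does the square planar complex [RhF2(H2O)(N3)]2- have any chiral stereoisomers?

A square has two trans pairs of vertices; adjacent vertices are cis.
The distinct arrangements are (2 in all): F cis; F trans.
Each arrangement has an internal mirror plane or centre of symmetry, so none is chiral.

no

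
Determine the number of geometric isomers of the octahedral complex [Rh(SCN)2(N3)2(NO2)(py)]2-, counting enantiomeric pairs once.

6

In an octahedral complex each vertex has one trans partner and four cis neighbours.
The distinct arrangements are (6 in all): SCN cis, N3 trans; SCN trans, N3 trans; SCN cis, N3 cis (3 arrangements, 2 chiral); SCN trans, N3 cis.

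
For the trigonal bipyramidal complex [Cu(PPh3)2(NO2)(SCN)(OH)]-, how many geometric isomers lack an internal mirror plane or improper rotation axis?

3

Systematic enumeration (placing each ligand type in turn and discarding arrangements equivalent by rotation or reflection) gives 7 geometric isomers.
Of these, 3 lack any improper symmetry element and so occur as enantiomeric pairs, giving 7 + 3 = 10 stereoisomers in total.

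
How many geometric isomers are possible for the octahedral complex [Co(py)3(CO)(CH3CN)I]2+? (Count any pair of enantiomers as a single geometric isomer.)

An octahedron has six vertices in three trans pairs; every non-trans pair is cis.
Systematic placement gives 4 geometric isomers: py mer (3 arrangements); py fac (chiral).

4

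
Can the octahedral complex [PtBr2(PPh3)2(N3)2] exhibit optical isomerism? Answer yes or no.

An octahedron has six vertices in three trans pairs; every non-trans pair is cis.
The distinct arrangements are (5 in all): Br trans, PPh3 trans, N3 trans; Br trans, PPh3 cis, N3 cis; Br cis, PPh3 trans, N3 cis; Br cis, PPh3 cis, N3 cis (chiral); Br cis, PPh3 cis, N3 trans.
One of these lacks any improper symmetry element and so occurs as an enantiomeric pair, giving 5 + 1 = 6 stereoisomers in total.

yes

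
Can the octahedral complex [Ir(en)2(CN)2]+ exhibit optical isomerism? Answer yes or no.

yes

An octahedron has six vertices in three trans pairs; every non-trans pair is cis.
Each en is bidentate and must span two cis positions.
Working through the distinct placements yields 2 geometric isomers: CN trans; CN cis (chiral).
One of these lacks any improper symmetry element and so occurs as an enantiomeric pair, giving 2 + 1 = 3 stereoisomers in total.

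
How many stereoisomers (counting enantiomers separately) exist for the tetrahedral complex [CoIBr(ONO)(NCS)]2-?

In a tetrahedral complex all four positions are equivalent and every pair of ligands is adjacent — there is no cis/trans distinction.
Only one geometric arrangement is possible; it has no improper symmetry element, so it exists as a pair of enantiomers (2 stereoisomers).

2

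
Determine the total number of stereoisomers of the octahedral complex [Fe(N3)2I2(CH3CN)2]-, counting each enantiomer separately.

6

In an octahedral complex each vertex has one trans partner and four cis neighbours.
Systematic placement gives 5 geometric isomers: N3 trans, I trans, CH3CN trans; N3 cis, I cis, CH3CN trans; N3 trans, I cis, CH3CN cis; N3 cis, I cis, CH3CN cis (chiral); N3 cis, I trans, CH3CN cis.
One of these lacks any improper symmetry element and so occurs as an enantiomeric pair, giving 5 + 1 = 6 stereoisomers in total.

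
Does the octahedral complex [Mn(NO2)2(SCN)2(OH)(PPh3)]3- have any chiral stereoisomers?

yes

The six octahedral sites form three mutually perpendicular trans pairs.
Systematic placement gives 6 geometric isomers: NO2 trans, SCN trans; NO2 trans, SCN cis; NO2 cis, SCN trans; NO2 cis, SCN cis (3 arrangements, 2 chiral).
Of these, 2 lack any improper symmetry element and so occur as enantiomeric pairs, giving 6 + 2 = 8 stereoisomers in total.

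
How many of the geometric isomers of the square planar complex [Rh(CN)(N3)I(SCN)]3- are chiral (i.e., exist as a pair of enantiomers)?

0

A square has two trans pairs of vertices; adjacent vertices are cis.
There are 3 geometric isomers: (CN/N3 trans, I/SCN trans); (CN/SCN trans, I/N3 trans); (CN/I trans, N3/SCN trans).
Each arrangement has an internal mirror plane or centre of symmetry, so none is chiral.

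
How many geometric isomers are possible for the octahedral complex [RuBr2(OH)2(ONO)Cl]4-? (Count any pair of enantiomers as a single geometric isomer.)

6

In an octahedral complex each vertex has one trans partner and four cis neighbours.
There are 6 geometric isomers: Br trans, OH cis; Br trans, OH trans; Br cis, OH cis (3 arrangements, 2 chiral); Br cis, OH trans.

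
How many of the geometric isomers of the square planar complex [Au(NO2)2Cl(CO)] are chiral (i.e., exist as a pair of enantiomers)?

Systematic placement gives 2 geometric isomers: NO2 cis; NO2 trans.
Each arrangement has an internal mirror plane or centre of symmetry, so none is chiral.

0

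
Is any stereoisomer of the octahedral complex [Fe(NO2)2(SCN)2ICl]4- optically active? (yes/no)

yes

The six octahedral sites form three mutually perpendicular trans pairs.
Working through the distinct placements yields 6 geometric isomers: NO2 trans, SCN trans; NO2 cis, SCN cis (3 arrangements, 2 chiral); NO2 cis, SCN trans; NO2 trans, SCN cis.
Of these, 2 lack any improper symmetry element and so occur as enantiomeric pairs, giving 6 + 2 = 8 stereoisomers in total.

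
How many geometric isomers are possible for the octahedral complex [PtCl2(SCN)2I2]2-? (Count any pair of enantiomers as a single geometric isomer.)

In an octahedral complex each vertex has one trans partner and four cis neighbours.
Systematic placement gives 5 geometric isomers: Cl trans, SCN trans, I trans; Cl trans, SCN cis, I cis; Cl cis, SCN trans, I cis; Cl cis, SCN cis, I cis (chiral); Cl cis, SCN cis, I trans.

5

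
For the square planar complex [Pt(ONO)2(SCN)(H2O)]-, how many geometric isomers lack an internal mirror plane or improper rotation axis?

In a square planar complex each vertex has one trans partner and two cis neighbours.
The distinct arrangements are (2 in all): ONO cis; ONO trans.
Each arrangement has an internal mirror plane or centre of symmetry, so none is chiral.

0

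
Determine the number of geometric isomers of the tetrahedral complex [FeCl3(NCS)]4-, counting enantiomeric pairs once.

In a tetrahedral complex all four positions are equivalent and every pair of ligands is adjacent — there is no cis/trans distinction.
Only one geometric arrangement is possible.

1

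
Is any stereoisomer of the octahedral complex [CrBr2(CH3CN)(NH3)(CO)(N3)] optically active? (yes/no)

yes

The six octahedral sites form three mutually perpendicular trans pairs.
Placing the ligands in turn and identifying arrangements related by rotation or reflection leaves 9 distinct geometric isomers.
Of these, 6 lack any improper symmetry element and so occur as enantiomeric pairs, giving 9 + 6 = 15 stereoisomers in total.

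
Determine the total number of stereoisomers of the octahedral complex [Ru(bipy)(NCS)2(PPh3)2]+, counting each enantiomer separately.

The six octahedral sites form three mutually perpendicular trans pairs.
Each bipy is bidentate and must span two cis positions.
There are 3 geometric isomers: NCS trans, PPh3 cis; NCS cis, PPh3 cis (chiral); NCS cis, PPh3 trans.
One of these lacks any improper symmetry element and so occurs as an enantiomeric pair, giving 3 + 1 = 4 stereoisomers in total.

4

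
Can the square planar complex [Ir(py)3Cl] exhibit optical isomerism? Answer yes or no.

no

In a square planar complex each vertex has one trans partner and two cis neighbours.
Only one geometric arrangement is possible.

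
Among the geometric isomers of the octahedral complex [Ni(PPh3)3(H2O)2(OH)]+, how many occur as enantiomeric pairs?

0

An octahedron has six vertices in three trans pairs; every non-trans pair is cis.
Systematic placement gives 3 geometric isomers: PPh3 mer, H2O trans; PPh3 mer, H2O cis; PPh3 fac, H2O cis.
Each arrangement has an internal mirror plane or centre of symmetry, so none is chiral.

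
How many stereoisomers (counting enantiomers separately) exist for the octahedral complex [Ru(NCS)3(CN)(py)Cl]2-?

In an octahedral complex each vertex has one trans partner and four cis neighbours.
There are 4 geometric isomers: NCS mer (3 arrangements); NCS fac (chiral).
One of these lacks any improper symmetry element and so occurs as an enantiomeric pair, giving 4 + 1 = 5 stereoisomers in total.

5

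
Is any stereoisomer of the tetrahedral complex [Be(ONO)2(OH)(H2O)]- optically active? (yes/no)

Only one geometric arrangement is possible.

no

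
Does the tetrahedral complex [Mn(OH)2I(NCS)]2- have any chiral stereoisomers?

All four vertices of a tetrahedron are equivalent and mutually adjacent, so cis/trans isomerism cannot arise.
Only one geometric arrangement is possible.

no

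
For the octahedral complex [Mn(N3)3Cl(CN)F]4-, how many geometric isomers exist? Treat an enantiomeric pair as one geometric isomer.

4

An octahedron has six vertices in three trans pairs; every non-trans pair is cis.
There are 4 geometric isomers: N3 mer (3 arrangements); N3 fac (chiral).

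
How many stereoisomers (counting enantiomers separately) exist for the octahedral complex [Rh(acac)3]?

2

An octahedron has six vertices in three trans pairs; every non-trans pair is cis.
Each acac is bidentate and must span two cis positions.
Only one geometric arrangement is possible; it has no improper symmetry element, so it exists as a pair of enantiomers (2 stereoisomers).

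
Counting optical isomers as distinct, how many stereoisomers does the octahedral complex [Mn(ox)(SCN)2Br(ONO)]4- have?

6

The six octahedral sites form three mutually perpendicular trans pairs.
Each ox is bidentate and must span two cis positions.
Working through the distinct placements yields 4 geometric isomers: SCN cis (3 arrangements, 2 chiral); SCN trans.
Of these, 2 lack any improper symmetry element and so occur as enantiomeric pairs, giving 4 + 2 = 6 stereoisomers in total.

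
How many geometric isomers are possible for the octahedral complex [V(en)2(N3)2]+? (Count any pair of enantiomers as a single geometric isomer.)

Each en is bidentate and must span two cis positions.
The distinct arrangements are (2 in all): N3 trans; N3 cis (chiral).

2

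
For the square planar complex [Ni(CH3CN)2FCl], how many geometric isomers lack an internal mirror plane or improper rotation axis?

A square has two trans pairs of vertices; adjacent vertices are cis.
There are 2 geometric isomers: CH3CN cis; CH3CN trans.
Each arrangement has an internal mirror plane or centre of symmetry, so none is chiral.

0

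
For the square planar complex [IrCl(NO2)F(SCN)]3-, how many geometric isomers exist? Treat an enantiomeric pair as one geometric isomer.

3

In a square planar complex each vertex has one trans partner and two cis neighbours.
Systematic placement gives 3 geometric isomers: (Cl/NO2 trans, F/SCN trans); (Cl/SCN trans, F/NO2 trans); (Cl/F trans, NO2/SCN trans).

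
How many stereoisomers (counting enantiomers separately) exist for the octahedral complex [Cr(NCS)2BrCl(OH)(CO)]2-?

In an octahedral complex each vertex has one trans partner and four cis neighbours.
Systematic enumeration (placing each ligand type in turn and discarding arrangements equivalent by rotation or reflection) gives 9 geometric isomers.
Of these, 6 lack any improper symmetry element and so occur as enantiomeric pairs, giving 9 + 6 = 15 stereoisomers in total.

15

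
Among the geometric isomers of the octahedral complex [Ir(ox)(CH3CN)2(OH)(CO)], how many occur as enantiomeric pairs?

An octahedron has six vertices in three trans pairs; every non-trans pair is cis.
Each ox is bidentate and must span two cis positions.
Working through the distinct placements yields 4 geometric isomers: CH3CN trans; CH3CN cis (3 arrangements, 2 chiral).
Of these, 2 lack any improper symmetry element and so occur as enantiomeric pairs, giving 4 + 2 = 6 stereoisomers in total.

2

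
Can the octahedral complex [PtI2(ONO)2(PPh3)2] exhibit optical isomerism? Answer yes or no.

yes

Systematic placement gives 5 geometric isomers: I trans, ONO trans, PPh3 trans; I trans, ONO cis, PPh3 cis; I cis, ONO cis, PPh3 trans; I cis, ONO cis, PPh3 cis (chiral); I cis, ONO trans, PPh3 cis.
One of these lacks any improper symmetry element and so occurs as an enantiomeric pair, giving 5 + 1 = 6 stereoisomers in total.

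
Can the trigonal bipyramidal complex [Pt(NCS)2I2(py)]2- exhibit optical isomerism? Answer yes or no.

yes

Exhaustive case analysis gives 5 geometric isomers.
One of these lacks any improper symmetry element and so occurs as an enantiomeric pair, giving 5 + 1 = 6 stereoisomers in total.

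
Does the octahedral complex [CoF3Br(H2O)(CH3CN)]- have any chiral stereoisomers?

In an octahedral complex each vertex has one trans partner and four cis neighbours.
There are 4 geometric isomers: F mer (3 arrangements); F fac (chiral).
One of these lacks any improper symmetry element and so occurs as an enantiomeric pair, giving 4 + 1 = 5 stereoisomers in total.

yes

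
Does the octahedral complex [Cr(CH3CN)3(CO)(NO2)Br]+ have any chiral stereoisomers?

Working through the distinct placements yields 4 geometric isomers: CH3CN mer (3 arrangements); CH3CN fac (chiral).
One of these lacks any improper symmetry element and so occurs as an enantiomeric pair, giving 4 + 1 = 5 stereoisomers in total.

yes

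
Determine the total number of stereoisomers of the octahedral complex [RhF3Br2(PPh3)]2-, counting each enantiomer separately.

3

The six octahedral sites form three mutually perpendicular trans pairs.
Systematic placement gives 3 geometric isomers: F mer, Br trans; F fac, Br cis; F mer, Br cis.
Each arrangement has an internal mirror plane or centre of symmetry, so none is chiral.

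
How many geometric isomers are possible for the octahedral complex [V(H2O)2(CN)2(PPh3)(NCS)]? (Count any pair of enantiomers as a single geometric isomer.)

Working through the distinct placements yields 6 geometric isomers: H2O trans, CN trans; H2O cis, CN trans; H2O cis, CN cis (3 arrangements, 2 chiral); H2O trans, CN cis.

6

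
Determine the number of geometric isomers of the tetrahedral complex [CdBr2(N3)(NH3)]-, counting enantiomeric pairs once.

All four vertices of a tetrahedron are equivalent and mutually adjacent, so cis/trans isomerism cannot arise.
Only one geometric arrangement is possible.

1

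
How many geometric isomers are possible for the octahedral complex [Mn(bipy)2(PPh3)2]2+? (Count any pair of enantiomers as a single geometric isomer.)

The six octahedral sites form three mutually perpendicular trans pairs.
Each bipy is bidentate and must span two cis positions.
The distinct arrangements are (2 in all): PPh3 trans; PPh3 cis (chiral).

2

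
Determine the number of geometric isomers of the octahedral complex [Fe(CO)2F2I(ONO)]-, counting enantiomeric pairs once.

There are 6 geometric isomers: CO trans, F trans; CO trans, F cis; CO cis, F cis (3 arrangements, 2 chiral); CO cis, F trans.

6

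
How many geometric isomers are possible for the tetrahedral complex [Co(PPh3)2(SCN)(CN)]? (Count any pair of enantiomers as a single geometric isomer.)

In a tetrahedral complex all four positions are equivalent and every pair of ligands is adjacent — there is no cis/trans distinction.
Only one geometric arrangement is possible.

1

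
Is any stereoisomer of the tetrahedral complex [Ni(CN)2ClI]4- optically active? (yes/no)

no

In a tetrahedral complex all four positions are equivalent and every pair of ligands is adjacent — there is no cis/trans distinction.
Only one geometric arrangement is possible.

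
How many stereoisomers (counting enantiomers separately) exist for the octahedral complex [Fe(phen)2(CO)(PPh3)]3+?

3

The six octahedral sites form three mutually perpendicular trans pairs.
Each phen is bidentate and must span two cis positions.
Systematic placement gives 2 geometric isomers: CO and PPh3 mutually trans; CO and PPh3 mutually cis (chiral).
One of these lacks any improper symmetry element and so occurs as an enantiomeric pair, giving 2 + 1 = 3 stereoisomers in total.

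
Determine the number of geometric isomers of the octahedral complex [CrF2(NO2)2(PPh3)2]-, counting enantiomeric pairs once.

5

The distinct arrangements are (5 in all): F trans, NO2 trans, PPh3 trans; F trans, NO2 cis, PPh3 cis; F cis, NO2 cis, PPh3 trans; F cis, NO2 cis, PPh3 cis (chiral); F cis, NO2 trans, PPh3 cis.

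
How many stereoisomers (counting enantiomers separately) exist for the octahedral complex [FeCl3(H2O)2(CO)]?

3

An octahedron has six vertices in three trans pairs; every non-trans pair is cis.
The distinct arrangements are (3 in all): Cl mer, H2O trans; Cl fac, H2O cis; Cl mer, H2O cis.
Each arrangement has an internal mirror plane or centre of symmetry, so none is chiral.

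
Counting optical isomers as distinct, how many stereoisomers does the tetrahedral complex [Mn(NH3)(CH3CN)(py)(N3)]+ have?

2

In a tetrahedral complex all four positions are equivalent and every pair of ligands is adjacent — there is no cis/trans distinction.
Only one geometric arrangement is possible; it has no improper symmetry element, so it exists as a pair of enantiomers (2 stereoisomers).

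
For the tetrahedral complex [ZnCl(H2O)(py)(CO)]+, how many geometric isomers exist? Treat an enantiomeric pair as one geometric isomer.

Only one geometric arrangement is possible; it has no improper symmetry element, so it exists as a pair of enantiomers (2 stereoisomers).

1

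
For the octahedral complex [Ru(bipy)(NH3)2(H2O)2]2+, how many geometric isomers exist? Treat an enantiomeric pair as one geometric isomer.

3

Each bipy is bidentate and must span two cis positions.
Working through the distinct placements yields 3 geometric isomers: NH3 cis, H2O trans; NH3 cis, H2O cis (chiral); NH3 trans, H2O cis.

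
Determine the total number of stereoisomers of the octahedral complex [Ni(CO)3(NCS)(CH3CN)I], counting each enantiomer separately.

5

An octahedron has six vertices in three trans pairs; every non-trans pair is cis.
Working through the distinct placements yields 4 geometric isomers: CO mer (3 arrangements); CO fac (chiral).
One of these lacks any improper symmetry element and so occurs as an enantiomeric pair, giving 4 + 1 = 5 stereoisomers in total.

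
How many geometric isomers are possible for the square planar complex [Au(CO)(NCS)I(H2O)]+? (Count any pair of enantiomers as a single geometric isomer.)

A square has two trans pairs of vertices; adjacent vertices are cis.
Working through the distinct placements yields 3 geometric isomers: (CO/I trans, H2O/NCS trans); (CO/NCS trans, H2O/I trans); (CO/H2O trans, I/NCS trans).

3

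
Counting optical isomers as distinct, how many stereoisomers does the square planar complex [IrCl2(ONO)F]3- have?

2

In a square planar complex each vertex has one trans partner and two cis neighbours.
Working through the distinct placements yields 2 geometric isomers: Cl cis; Cl trans.
Each arrangement has an internal mirror plane or centre of symmetry, so none is chiral.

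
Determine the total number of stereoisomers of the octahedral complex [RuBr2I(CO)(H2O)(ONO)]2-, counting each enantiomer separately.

An octahedron has six vertices in three trans pairs; every non-trans pair is cis.
Placing the ligands in turn and identifying arrangements related by rotation or reflection leaves 9 distinct geometric isomers.
Of these, 6 lack any improper symmetry element and so occur as enantiomeric pairs, giving 9 + 6 = 15 stereoisomers in total.

15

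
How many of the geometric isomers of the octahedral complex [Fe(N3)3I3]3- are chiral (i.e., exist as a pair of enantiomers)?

0

In an octahedral complex each vertex has one trans partner and four cis neighbours.
Working through the distinct placements yields 2 geometric isomers: N3 mer; N3 fac.
Each arrangement has an internal mirror plane or centre of symmetry, so none is chiral.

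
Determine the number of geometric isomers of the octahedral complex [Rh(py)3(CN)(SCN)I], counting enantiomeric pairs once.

4

In an octahedral complex each vertex has one trans partner and four cis neighbours.
Systematic placement gives 4 geometric isomers: py mer (3 arrangements); py fac (chiral).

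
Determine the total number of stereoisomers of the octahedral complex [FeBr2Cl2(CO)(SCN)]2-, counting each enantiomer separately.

8

The six octahedral sites form three mutually perpendicular trans pairs.
Systematic placement gives 6 geometric isomers: Br trans, Cl cis; Br trans, Cl trans; Br cis, Cl cis (3 arrangements, 2 chiral); Br cis, Cl trans.
Of these, 2 lack any improper symmetry element and so occur as enantiomeric pairs, giving 6 + 2 = 8 stereoisomers in total.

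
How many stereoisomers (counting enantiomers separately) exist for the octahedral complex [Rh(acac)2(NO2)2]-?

3

The six octahedral sites form three mutually perpendicular trans pairs.
Each acac is bidentate and must span two cis positions.
Working through the distinct placements yields 2 geometric isomers: NO2 trans; NO2 cis (chiral).
One of these lacks any improper symmetry element and so occurs as an enantiomeric pair, giving 2 + 1 = 3 stereoisomers in total.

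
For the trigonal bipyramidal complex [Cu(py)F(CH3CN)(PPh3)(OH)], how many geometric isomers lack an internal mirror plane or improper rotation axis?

In a trigonal bipyramid the two axial positions differ from the three equatorial ones.
Systematic enumeration (placing each ligand type in turn and discarding arrangements equivalent by rotation or reflection) gives 10 geometric isomers.
Of these, 10 lack any improper symmetry element and so occur as enantiomeric pairs, giving 10 + 10 = 20 stereoisomers in total.

10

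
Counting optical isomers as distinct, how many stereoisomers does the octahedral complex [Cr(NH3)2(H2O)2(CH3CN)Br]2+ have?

The six octahedral sites form three mutually perpendicular trans pairs.
Systematic placement gives 6 geometric isomers: NH3 trans, H2O trans; NH3 cis, H2O cis (3 arrangements, 2 chiral); NH3 trans, H2O cis; NH3 cis, H2O trans.
Of these, 2 lack any improper symmetry element and so occur as enantiomeric pairs, giving 6 + 2 = 8 stereoisomers in total.

8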